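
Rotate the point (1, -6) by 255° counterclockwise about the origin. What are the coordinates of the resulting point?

Rotation matrix for 255°: [[cos 255°, -sin 255°], [sin 255°, cos 255°]] ≈ [[-0.258819, 0.965926], [-0.965926, -0.258819]]
[[-0.258819, 0.965926], [-0.965926, -0.258819]] × [1, -6]ᵀ ≈ [-6.0544, 0.5870]ᵀ
Result: (-6.0544, 0.5870)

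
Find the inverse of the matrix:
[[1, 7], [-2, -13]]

For [[a,b],[c,d]], inverse = (1/det)·[[d,-b],[-c,a]]
det = (1)(-13) - (7)(-2) = -13 - -14 = 1
Inverse = [[-13, -7], [2, 1]]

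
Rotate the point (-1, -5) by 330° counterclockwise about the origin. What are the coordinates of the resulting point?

Rotation matrix for 330°: [[cos 330°, -sin 330°], [sin 330°, cos 330°]] ≈ [[0.866025, 0.500000], [-0.500000, 0.866025]]
[[0.866025, 0.500000], [-0.500000, 0.866025]] × [-1, -5]ᵀ ≈ [-3.3660, -3.8301]ᵀ
Result: (-3.3660, -3.8301)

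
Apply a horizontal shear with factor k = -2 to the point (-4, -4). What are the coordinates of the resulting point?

Shear matrix for horizontal shear with factor k = -2:
[[1, -2], [0, 1]]
Result: (-4, -4) → (4, -4)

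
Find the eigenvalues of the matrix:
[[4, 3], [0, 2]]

Characteristic equation: det(A - λI) = 0
λ² - (trace)λ + (det) = 0
trace = 4 + 2 = 6, det = (4)(2) - (3)(0) = 8
λ² - (6)λ + (8) = 0
λ = (6 ± √((6)² - 4·(8))) / 2 = (6 ± √4) / 2
Solving: λ = 2, 4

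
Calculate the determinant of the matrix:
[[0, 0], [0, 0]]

For a 2×2 matrix [[a, b], [c, d]], det = ad - bc
det = (0)(0) - (0)(0) = 0 - 0 = 0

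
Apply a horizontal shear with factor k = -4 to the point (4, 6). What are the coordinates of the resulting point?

Shear matrix for horizontal shear with factor k = -4:
[[1, -4], [0, 1]]
Result: (4, 6) → (-20, 6)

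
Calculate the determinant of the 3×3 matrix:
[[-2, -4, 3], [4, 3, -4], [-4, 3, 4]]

Expansion along first row:
det = -2·det([[3,-4],[3,4]]) - -4·det([[4,-4],[-4,4]]) + 3·det([[4,3],[-4,3]])
    = -2·(3·4 - -4·3) - -4·(4·4 - -4·-4) + 3·(4·3 - 3·-4)
    = -2·24 - -4·0 + 3·24
    = -48 + 0 + 72 = 24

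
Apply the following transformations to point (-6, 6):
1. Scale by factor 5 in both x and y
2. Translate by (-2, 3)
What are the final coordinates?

Step 1: Scale (-6, 6) by 5 → (-30, 30)
Step 2: Translate by (-2, 3) → (-32, 33)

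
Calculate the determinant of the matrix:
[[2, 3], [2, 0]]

For a 2×2 matrix [[a, b], [c, d]], det = ad - bc
det = (2)(0) - (3)(2) = 0 - 6 = -6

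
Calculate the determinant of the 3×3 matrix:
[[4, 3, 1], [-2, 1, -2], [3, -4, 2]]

Expansion along first row:
det = 4·det([[1,-2],[-4,2]]) - 3·det([[-2,-2],[3,2]]) + 1·det([[-2,1],[3,-4]])
    = 4·(1·2 - -2·-4) - 3·(-2·2 - -2·3) + 1·(-2·-4 - 1·3)
    = 4·-6 - 3·2 + 1·5
    = -24 + -6 + 5 = -25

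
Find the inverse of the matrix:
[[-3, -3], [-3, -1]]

For [[a,b],[c,d]], inverse = (1/det)·[[d,-b],[-c,a]]
det = (-3)(-1) - (-3)(-3) = 3 - 9 = -6
Inverse = (1/-6)·[[-1, 3], [3, -3]]
= [[1/6, -1/2], [-1/2, 1/2]]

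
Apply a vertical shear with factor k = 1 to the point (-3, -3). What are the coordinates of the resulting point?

Shear matrix for vertical shear with factor k = 1:
[[1, 0], [1, 1]]
Result: (-3, -3) → (-3, -6)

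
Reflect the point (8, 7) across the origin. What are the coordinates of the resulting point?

Reflection across origin: (8, 7) → (-8, -7)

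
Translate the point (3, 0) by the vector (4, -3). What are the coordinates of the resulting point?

Translation by (4, -3) (homogeneous matrix [[1, 0, 4], [0, 1, -3], [0, 0, 1]]):
x' = 3 + 4 = 7
y' = 0 + -3 = -3
Result: (7, -3)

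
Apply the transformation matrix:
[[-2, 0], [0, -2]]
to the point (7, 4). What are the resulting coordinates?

Matrix multiplication:
[[-2, 0], [0, -2]] × [7, 4]ᵀ
= [(-2)(7) + (0)(4), (0)(7) + (-2)(4)]ᵀ
= [-14, -8]ᵀ
Result: (-14, -8)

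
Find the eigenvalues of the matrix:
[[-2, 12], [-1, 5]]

Characteristic equation: det(A - λI) = 0
λ² - (trace)λ + (det) = 0
trace = -2 + 5 = 3, det = (-2)(5) - (12)(-1) = 2
λ² - (3)λ + (2) = 0
λ = (3 ± √((3)² - 4·(2))) / 2 = (3 ± √1) / 2
Solving: λ = 1, 2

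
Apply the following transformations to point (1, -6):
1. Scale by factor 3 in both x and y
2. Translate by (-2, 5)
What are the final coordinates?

Step 1: Scale (1, -6) by 3 → (3, -18)
Step 2: Translate by (-2, 5) → (1, -13)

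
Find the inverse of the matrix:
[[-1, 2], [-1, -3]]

For [[a,b],[c,d]], inverse = (1/det)·[[d,-b],[-c,a]]
det = (-1)(-3) - (2)(-1) = 3 - -2 = 5
Inverse = (1/5)·[[-3, -2], [1, -1]]
= [[-3/5, -2/5], [1/5, -1/5]]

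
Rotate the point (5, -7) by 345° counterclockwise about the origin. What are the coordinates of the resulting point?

Rotation matrix for 345°: [[cos 345°, -sin 345°], [sin 345°, cos 345°]] ≈ [[0.965926, 0.258819], [-0.258819, 0.965926]]
[[0.965926, 0.258819], [-0.258819, 0.965926]] × [5, -7]ᵀ ≈ [3.0179, -8.0556]ᵀ
Result: (3.0179, -8.0556)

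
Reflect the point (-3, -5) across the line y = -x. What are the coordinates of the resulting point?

Reflection across line y = -x: (-3, -5) → (5, 3)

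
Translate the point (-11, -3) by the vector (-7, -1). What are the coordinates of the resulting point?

Translation by (-7, -1) (homogeneous matrix [[1, 0, -7], [0, 1, -1], [0, 0, 1]]):
x' = -11 + -7 = -18
y' = -3 + -1 = -4
Result: (-18, -4)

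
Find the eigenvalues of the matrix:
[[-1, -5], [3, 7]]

Characteristic equation: det(A - λI) = 0
λ² - (trace)λ + (det) = 0
trace = -1 + 7 = 6, det = (-1)(7) - (-5)(3) = 8
λ² - (6)λ + (8) = 0
λ = (6 ± √((6)² - 4·(8))) / 2 = (6 ± √4) / 2
Solving: λ = 2, 4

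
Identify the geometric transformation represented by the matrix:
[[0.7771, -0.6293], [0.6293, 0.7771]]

This matrix represents: rotation by 39° counterclockwise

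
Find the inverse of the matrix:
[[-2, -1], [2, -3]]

For [[a,b],[c,d]], inverse = (1/det)·[[d,-b],[-c,a]]
det = (-2)(-3) - (-1)(2) = 6 - -2 = 8
Inverse = (1/8)·[[-3, 1], [-2, -2]]
= [[-3/8, 1/8], [-1/4, -1/4]]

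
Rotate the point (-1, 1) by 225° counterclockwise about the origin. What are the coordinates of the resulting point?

Rotation matrix for 225°: [[cos 225°, -sin 225°], [sin 225°, cos 225°]] ≈ [[-0.707107, 0.707107], [-0.707107, -0.707107]]
[[-0.707107, 0.707107], [-0.707107, -0.707107]] × [-1, 1]ᵀ ≈ [1.4142, 0]ᵀ
Result: (1.4142, 0)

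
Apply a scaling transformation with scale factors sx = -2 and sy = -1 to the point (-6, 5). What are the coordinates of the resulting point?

Scaling matrix:
[[-2, 0], [0, -1]]
Result: (-6 × -2, 5 × -1) = (12, -5)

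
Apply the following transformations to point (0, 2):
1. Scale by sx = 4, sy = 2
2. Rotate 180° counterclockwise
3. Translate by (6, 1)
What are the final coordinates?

Step 1: Scale → (0, 4)
Step 2: Rotate 180° → (0, -4)
Step 3: Translate → (6, -3)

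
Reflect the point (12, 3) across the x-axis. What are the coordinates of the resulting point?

Reflection across x-axis: (12, 3) → (12, -3)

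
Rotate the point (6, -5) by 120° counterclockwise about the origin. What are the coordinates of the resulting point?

Rotation matrix for 120°: [[cos 120°, -sin 120°], [sin 120°, cos 120°]] ≈ [[-0.500000, -0.866025], [0.866025, -0.500000]]
[[-0.500000, -0.866025], [0.866025, -0.500000]] × [6, -5]ᵀ ≈ [1.3301, 7.6962]ᵀ
Result: (1.3301, 7.6962)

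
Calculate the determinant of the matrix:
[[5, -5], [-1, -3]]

For a 2×2 matrix [[a, b], [c, d]], det = ad - bc
det = (5)(-3) - (-5)(-1) = -15 - 5 = -20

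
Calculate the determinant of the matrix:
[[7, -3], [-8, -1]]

For a 2×2 matrix [[a, b], [c, d]], det = ad - bc
det = (7)(-1) - (-3)(-8) = -7 - 24 = -31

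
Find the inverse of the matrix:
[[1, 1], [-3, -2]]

For [[a,b],[c,d]], inverse = (1/det)·[[d,-b],[-c,a]]
det = (1)(-2) - (1)(-3) = -2 - -3 = 1
Inverse = [[-2, -1], [3, 1]]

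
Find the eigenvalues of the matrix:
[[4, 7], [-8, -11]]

Characteristic equation: det(A - λI) = 0
λ² - (trace)λ + (det) = 0
trace = 4 + -11 = -7, det = (4)(-11) - (7)(-8) = 12
λ² - (-7)λ + (12) = 0
λ = (-7 ± √((-7)² - 4·(12))) / 2 = (-7 ± √1) / 2
Solving: λ = -4, -3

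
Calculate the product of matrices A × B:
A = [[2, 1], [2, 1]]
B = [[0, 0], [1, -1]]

Matrix multiplication:
C[0][0] = 2×0 + 1×1 = 1
C[0][1] = 2×0 + 1×-1 = -1
C[1][0] = 2×0 + 1×1 = 1
C[1][1] = 2×0 + 1×-1 = -1
Result: [[1, -1], [1, -1]]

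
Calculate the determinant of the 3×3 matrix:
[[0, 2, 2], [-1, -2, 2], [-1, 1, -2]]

Expansion along first row:
det = 0·det([[-2,2],[1,-2]]) - 2·det([[-1,2],[-1,-2]]) + 2·det([[-1,-2],[-1,1]])
    = 0·(-2·-2 - 2·1) - 2·(-1·-2 - 2·-1) + 2·(-1·1 - -2·-1)
    = 0·2 - 2·4 + 2·-3
    = 0 + -8 + -6 = -14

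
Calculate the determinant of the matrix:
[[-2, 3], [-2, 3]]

For a 2×2 matrix [[a, b], [c, d]], det = ad - bc
det = (-2)(3) - (3)(-2) = -6 - -6 = 0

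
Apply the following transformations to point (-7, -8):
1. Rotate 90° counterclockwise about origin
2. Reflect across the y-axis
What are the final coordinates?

Step 1: Rotate 90° → (8, -7)
Step 2: Reflect across y-axis → (-8, -7)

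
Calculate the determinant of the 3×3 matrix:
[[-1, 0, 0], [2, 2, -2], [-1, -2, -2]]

Expansion along first row:
det = -1·det([[2,-2],[-2,-2]]) - 0·det([[2,-2],[-1,-2]]) + 0·det([[2,2],[-1,-2]])
    = -1·(2·-2 - -2·-2) - 0·(2·-2 - -2·-1) + 0·(2·-2 - 2·-1)
    = -1·-8 - 0·-6 + 0·-2
    = 8 + 0 + 0 = 8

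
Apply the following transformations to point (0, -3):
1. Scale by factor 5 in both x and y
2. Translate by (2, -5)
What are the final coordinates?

Step 1: Scale (0, -3) by 5 → (0, -15)
Step 2: Translate by (2, -5) → (2, -20)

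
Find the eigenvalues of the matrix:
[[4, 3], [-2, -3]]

Characteristic equation: det(A - λI) = 0
λ² - (trace)λ + (det) = 0
trace = 4 + -3 = 1, det = (4)(-3) - (3)(-2) = -6
λ² - (1)λ + (-6) = 0
λ = (1 ± √((1)² - 4·(-6))) / 2 = (1 ± √25) / 2
Solving: λ = -2, 3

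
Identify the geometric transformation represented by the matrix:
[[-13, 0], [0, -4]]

This matrix represents: non-uniform scaling by sx = -13, sy = -4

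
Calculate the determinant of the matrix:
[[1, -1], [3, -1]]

For a 2×2 matrix [[a, b], [c, d]], det = ad - bc
det = (1)(-1) - (-1)(3) = -1 - -3 = 2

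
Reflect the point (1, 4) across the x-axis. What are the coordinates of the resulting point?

Reflection across x-axis: (1, 4) → (1, -4)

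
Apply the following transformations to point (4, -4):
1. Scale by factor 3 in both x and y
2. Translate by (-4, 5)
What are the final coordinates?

Step 1: Scale (4, -4) by 3 → (12, -12)
Step 2: Translate by (-4, 5) → (8, -7)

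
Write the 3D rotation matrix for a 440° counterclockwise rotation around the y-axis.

Rotation matrix for counterclockwise 440° around y-axis:
cos(440°) = 0.1736, sin(440°) = 0.9848
Result: [[0.1736, 0, 0.9848], [0, 1, 0], [-0.9848, 0, 0.1736]]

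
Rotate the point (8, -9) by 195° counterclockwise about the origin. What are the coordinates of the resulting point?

Rotation matrix for 195°: [[cos 195°, -sin 195°], [sin 195°, cos 195°]] ≈ [[-0.965926, 0.258819], [-0.258819, -0.965926]]
[[-0.965926, 0.258819], [-0.258819, -0.965926]] × [8, -9]ᵀ ≈ [-10.0568, 6.6228]ᵀ
Result: (-10.0568, 6.6228)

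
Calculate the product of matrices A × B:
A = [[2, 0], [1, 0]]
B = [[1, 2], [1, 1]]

Matrix multiplication:
C[0][0] = 2×1 + 0×1 = 2
C[0][1] = 2×2 + 0×1 = 4
C[1][0] = 1×1 + 0×1 = 1
C[1][1] = 1×2 + 0×1 = 2
Result: [[2, 4], [1, 2]]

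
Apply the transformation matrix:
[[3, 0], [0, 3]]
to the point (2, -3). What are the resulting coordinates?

Matrix multiplication:
[[3, 0], [0, 3]] × [2, -3]ᵀ
= [(3)(2) + (0)(-3), (0)(2) + (3)(-3)]ᵀ
= [6, -9]ᵀ
Result: (6, -9)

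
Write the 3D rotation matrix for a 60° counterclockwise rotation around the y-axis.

Rotation matrix for counterclockwise 60° around y-axis:
cos(60°) = 1/2, sin(60°) = √3/2
Result: [[1/2, 0, √3/2], [0, 1, 0], [-√3/2, 0, 1/2]]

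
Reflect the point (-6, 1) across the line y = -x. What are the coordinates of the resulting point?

Reflection across line y = -x: (-6, 1) → (-1, 6)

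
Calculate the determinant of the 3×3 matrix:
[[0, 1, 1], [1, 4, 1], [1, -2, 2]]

Expansion along first row:
det = 0·det([[4,1],[-2,2]]) - 1·det([[1,1],[1,2]]) + 1·det([[1,4],[1,-2]])
    = 0·(4·2 - 1·-2) - 1·(1·2 - 1·1) + 1·(1·-2 - 4·1)
    = 0·10 - 1·1 + 1·-6
    = 0 + -1 + -6 = -7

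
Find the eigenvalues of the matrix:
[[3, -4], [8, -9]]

Characteristic equation: det(A - λI) = 0
λ² - (trace)λ + (det) = 0
trace = 3 + -9 = -6, det = (3)(-9) - (-4)(8) = 5
λ² - (-6)λ + (5) = 0
λ = (-6 ± √((-6)² - 4·(5))) / 2 = (-6 ± √16) / 2
Solving: λ = -5, -1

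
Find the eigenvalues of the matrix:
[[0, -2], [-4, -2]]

Characteristic equation: det(A - λI) = 0
λ² - (trace)λ + (det) = 0
trace = 0 + -2 = -2, det = (0)(-2) - (-2)(-4) = -8
λ² - (-2)λ + (-8) = 0
λ = (-2 ± √((-2)² - 4·(-8))) / 2 = (-2 ± √36) / 2
Solving: λ = -4, 2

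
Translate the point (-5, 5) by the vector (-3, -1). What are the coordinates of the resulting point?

Translation by (-3, -1) (homogeneous matrix [[1, 0, -3], [0, 1, -1], [0, 0, 1]]):
x' = -5 + -3 = -8
y' = 5 + -1 = 4
Result: (-8, 4)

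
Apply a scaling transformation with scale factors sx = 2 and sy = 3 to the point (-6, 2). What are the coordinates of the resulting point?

Scaling matrix:
[[2, 0], [0, 3]]
Result: (-6 × 2, 2 × 3) = (-12, 6)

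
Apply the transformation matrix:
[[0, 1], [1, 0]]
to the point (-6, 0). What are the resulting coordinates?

Matrix multiplication:
[[0, 1], [1, 0]] × [-6, 0]ᵀ
= [(0)(-6) + (1)(0), (1)(-6) + (0)(0)]ᵀ
= [0, -6]ᵀ
Result: (0, -6)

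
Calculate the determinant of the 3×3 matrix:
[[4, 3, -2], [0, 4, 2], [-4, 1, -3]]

Expansion along first row:
det = 4·det([[4,2],[1,-3]]) - 3·det([[0,2],[-4,-3]]) + -2·det([[0,4],[-4,1]])
    = 4·(4·-3 - 2·1) - 3·(0·-3 - 2·-4) + -2·(0·1 - 4·-4)
    = 4·-14 - 3·8 + -2·16
    = -56 + -24 + -32 = -112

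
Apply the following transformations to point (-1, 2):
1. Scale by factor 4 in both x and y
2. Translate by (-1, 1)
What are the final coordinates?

Step 1: Scale (-1, 2) by 4 → (-4, 8)
Step 2: Translate by (-1, 1) → (-5, 9)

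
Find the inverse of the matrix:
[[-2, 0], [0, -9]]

For [[a,b],[c,d]], inverse = (1/det)·[[d,-b],[-c,a]]
det = (-2)(-9) - (0)(0) = 18 - 0 = 18
Inverse = (1/18)·[[-9, 0], [0, -2]]
= [[-1/2, 0], [0, -1/9]]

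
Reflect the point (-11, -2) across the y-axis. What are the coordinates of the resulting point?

Reflection across y-axis: (-11, -2) → (11, -2)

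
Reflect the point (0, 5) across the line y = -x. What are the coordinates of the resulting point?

Reflection across line y = -x: (0, 5) → (-5, 0)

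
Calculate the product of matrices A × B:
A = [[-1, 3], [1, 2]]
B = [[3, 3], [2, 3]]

Matrix multiplication:
C[0][0] = -1×3 + 3×2 = 3
C[0][1] = -1×3 + 3×3 = 6
C[1][0] = 1×3 + 2×2 = 7
C[1][1] = 1×3 + 2×3 = 9
Result: [[3, 6], [7, 9]]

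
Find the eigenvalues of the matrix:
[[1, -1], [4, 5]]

Characteristic equation: det(A - λI) = 0
λ² - (trace)λ + (det) = 0
trace = 1 + 5 = 6, det = (1)(5) - (-1)(4) = 9
λ² - (6)λ + (9) = 0
λ = (6 ± √((6)² - 4·(9))) / 2 = (6 ± √0) / 2
Solving: λ = 3, 3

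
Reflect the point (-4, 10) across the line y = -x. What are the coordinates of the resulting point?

Reflection across line y = -x: (-4, 10) → (-10, 4)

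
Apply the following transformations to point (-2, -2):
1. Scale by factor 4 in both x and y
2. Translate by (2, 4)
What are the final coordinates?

Step 1: Scale (-2, -2) by 4 → (-8, -8)
Step 2: Translate by (2, 4) → (-6, -4)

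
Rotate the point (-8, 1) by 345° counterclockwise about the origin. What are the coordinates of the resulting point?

Rotation matrix for 345°: [[cos 345°, -sin 345°], [sin 345°, cos 345°]] ≈ [[0.965926, 0.258819], [-0.258819, 0.965926]]
[[0.965926, 0.258819], [-0.258819, 0.965926]] × [-8, 1]ᵀ ≈ [-7.4686, 3.0365]ᵀ
Result: (-7.4686, 3.0365)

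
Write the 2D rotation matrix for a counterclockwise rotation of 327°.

Rotation matrix formula: [[cos θ, -sin θ], [sin θ, cos θ]]
For θ = 327°:
cos(327°) = 0.8387
sin(327°) = -0.5446
Result: [[0.8387, 0.5446], [-0.5446, 0.8387]]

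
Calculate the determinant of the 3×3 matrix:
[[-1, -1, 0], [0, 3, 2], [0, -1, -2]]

Expansion along first row:
det = -1·det([[3,2],[-1,-2]]) - -1·det([[0,2],[0,-2]]) + 0·det([[0,3],[0,-1]])
    = -1·(3·-2 - 2·-1) - -1·(0·-2 - 2·0) + 0·(0·-1 - 3·0)
    = -1·-4 - -1·0 + 0·0
    = 4 + 0 + 0 = 4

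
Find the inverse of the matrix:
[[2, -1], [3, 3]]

For [[a,b],[c,d]], inverse = (1/det)·[[d,-b],[-c,a]]
det = (2)(3) - (-1)(3) = 6 - -3 = 9
Inverse = (1/9)·[[3, 1], [-3, 2]]
= [[1/3, 1/9], [-1/3, 2/9]]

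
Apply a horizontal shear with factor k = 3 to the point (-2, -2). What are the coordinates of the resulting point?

Shear matrix for horizontal shear with factor k = 3:
[[1, 3], [0, 1]]
Result: (-2, -2) → (-8, -2)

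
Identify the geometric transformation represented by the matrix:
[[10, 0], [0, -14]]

This matrix represents: non-uniform scaling by sx = 10, sy = -14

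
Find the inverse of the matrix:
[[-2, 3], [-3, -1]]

For [[a,b],[c,d]], inverse = (1/det)·[[d,-b],[-c,a]]
det = (-2)(-1) - (3)(-3) = 2 - -9 = 11
Inverse = (1/11)·[[-1, -3], [3, -2]]
= [[-1/11, -3/11], [3/11, -2/11]]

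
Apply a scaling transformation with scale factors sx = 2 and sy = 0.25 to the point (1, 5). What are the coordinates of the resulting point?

Scaling matrix:
[[2, 0], [0, 0.25]]
Result: (1 × 2, 5 × 0.25) = (2, 1.25)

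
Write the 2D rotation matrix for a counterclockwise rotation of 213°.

Rotation matrix formula: [[cos θ, -sin θ], [sin θ, cos θ]]
For θ = 213°:
cos(213°) = -0.8387
sin(213°) = -0.5446
Result: [[-0.8387, 0.5446], [-0.5446, -0.8387]]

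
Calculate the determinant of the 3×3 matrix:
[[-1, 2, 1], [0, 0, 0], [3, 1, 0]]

Expansion along first row:
det = -1·det([[0,0],[1,0]]) - 2·det([[0,0],[3,0]]) + 1·det([[0,0],[3,1]])
    = -1·(0·0 - 0·1) - 2·(0·0 - 0·3) + 1·(0·1 - 0·3)
    = -1·0 - 2·0 + 1·0
    = 0 + 0 + 0 = 0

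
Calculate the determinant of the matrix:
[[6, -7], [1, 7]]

For a 2×2 matrix [[a, b], [c, d]], det = ad - bc
det = (6)(7) - (-7)(1) = 42 - -7 = 49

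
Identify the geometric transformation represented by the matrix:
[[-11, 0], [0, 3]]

This matrix represents: non-uniform scaling by sx = -11, sy = 3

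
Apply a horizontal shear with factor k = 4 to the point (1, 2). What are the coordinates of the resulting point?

Shear matrix for horizontal shear with factor k = 4:
[[1, 4], [0, 1]]
Result: (1, 2) → (9, 2)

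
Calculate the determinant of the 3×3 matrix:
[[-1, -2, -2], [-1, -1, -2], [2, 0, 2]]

Expansion along first row:
det = -1·det([[-1,-2],[0,2]]) - -2·det([[-1,-2],[2,2]]) + -2·det([[-1,-1],[2,0]])
    = -1·(-1·2 - -2·0) - -2·(-1·2 - -2·2) + -2·(-1·0 - -1·2)
    = -1·-2 - -2·2 + -2·2
    = 2 + 4 + -4 = 2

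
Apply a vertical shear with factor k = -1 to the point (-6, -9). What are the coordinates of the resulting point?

Shear matrix for vertical shear with factor k = -1:
[[1, 0], [-1, 1]]
Result: (-6, -9) → (-6, -3)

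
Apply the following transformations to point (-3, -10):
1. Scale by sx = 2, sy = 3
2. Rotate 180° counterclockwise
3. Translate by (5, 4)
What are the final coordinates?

Step 1: Scale → (-6, -30)
Step 2: Rotate 180° → (6, 30)
Step 3: Translate → (11, 34)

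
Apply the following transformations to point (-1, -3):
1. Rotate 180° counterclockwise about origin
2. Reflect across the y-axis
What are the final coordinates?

Step 1: Rotate 180° → (1, 3)
Step 2: Reflect across y-axis → (-1, 3)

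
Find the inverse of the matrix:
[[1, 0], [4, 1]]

For [[a,b],[c,d]], inverse = (1/det)·[[d,-b],[-c,a]]
det = (1)(1) - (0)(4) = 1 - 0 = 1
Inverse = [[1, 0], [-4, 1]]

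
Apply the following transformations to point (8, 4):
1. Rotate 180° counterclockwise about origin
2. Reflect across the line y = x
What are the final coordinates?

Step 1: Rotate 180° → (-8, -4)
Step 2: Reflect across line y = x → (-4, -8)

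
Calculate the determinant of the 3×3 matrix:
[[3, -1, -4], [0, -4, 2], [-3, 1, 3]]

Expansion along first row:
det = 3·det([[-4,2],[1,3]]) - -1·det([[0,2],[-3,3]]) + -4·det([[0,-4],[-3,1]])
    = 3·(-4·3 - 2·1) - -1·(0·3 - 2·-3) + -4·(0·1 - -4·-3)
    = 3·-14 - -1·6 + -4·-12
    = -42 + 6 + 48 = 12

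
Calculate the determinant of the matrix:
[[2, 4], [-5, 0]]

For a 2×2 matrix [[a, b], [c, d]], det = ad - bc
det = (2)(0) - (4)(-5) = 0 - -20 = 20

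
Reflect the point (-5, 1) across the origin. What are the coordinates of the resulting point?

Reflection across origin: (-5, 1) → (5, -1)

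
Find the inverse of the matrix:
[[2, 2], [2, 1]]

For [[a,b],[c,d]], inverse = (1/det)·[[d,-b],[-c,a]]
det = (2)(1) - (2)(2) = 2 - 4 = -2
Inverse = (1/-2)·[[1, -2], [-2, 2]]
= [[-1/2, 1], [1, -1]]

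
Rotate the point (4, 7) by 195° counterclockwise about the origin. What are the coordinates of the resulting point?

Rotation matrix for 195°: [[cos 195°, -sin 195°], [sin 195°, cos 195°]] ≈ [[-0.965926, 0.258819], [-0.258819, -0.965926]]
[[-0.965926, 0.258819], [-0.258819, -0.965926]] × [4, 7]ᵀ ≈ [-2.0520, -7.7968]ᵀ
Result: (-2.0520, -7.7968)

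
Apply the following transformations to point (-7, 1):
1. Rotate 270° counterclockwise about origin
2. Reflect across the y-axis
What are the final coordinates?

Step 1: Rotate 270° → (1, 7)
Step 2: Reflect across y-axis → (-1, 7)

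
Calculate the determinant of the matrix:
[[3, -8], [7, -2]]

For a 2×2 matrix [[a, b], [c, d]], det = ad - bc
det = (3)(-2) - (-8)(7) = -6 - -56 = 50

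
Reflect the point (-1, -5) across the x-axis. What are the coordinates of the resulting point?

Reflection across x-axis: (-1, -5) → (-1, 5)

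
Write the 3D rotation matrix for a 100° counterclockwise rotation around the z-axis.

Rotation matrix for counterclockwise 100° around z-axis:
cos(100°) = -0.1736, sin(100°) = 0.9848
Result: [[-0.1736, -0.9848, 0], [0.9848, -0.1736, 0], [0, 0, 1]]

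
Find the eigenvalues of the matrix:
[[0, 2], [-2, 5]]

Characteristic equation: det(A - λI) = 0
λ² - (trace)λ + (det) = 0
trace = 0 + 5 = 5, det = (0)(5) - (2)(-2) = 4
λ² - (5)λ + (4) = 0
λ = (5 ± √((5)² - 4·(4))) / 2 = (5 ± √9) / 2
Solving: λ = 1, 4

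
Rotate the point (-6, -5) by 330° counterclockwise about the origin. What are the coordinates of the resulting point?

Rotation matrix for 330°: [[cos 330°, -sin 330°], [sin 330°, cos 330°]] ≈ [[0.866025, 0.500000], [-0.500000, 0.866025]]
[[0.866025, 0.500000], [-0.500000, 0.866025]] × [-6, -5]ᵀ ≈ [-7.6962, -1.3301]ᵀ
Result: (-7.6962, -1.3301)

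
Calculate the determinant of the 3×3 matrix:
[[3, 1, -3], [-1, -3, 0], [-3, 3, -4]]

Expansion along first row:
det = 3·det([[-3,0],[3,-4]]) - 1·det([[-1,0],[-3,-4]]) + -3·det([[-1,-3],[-3,3]])
    = 3·(-3·-4 - 0·3) - 1·(-1·-4 - 0·-3) + -3·(-1·3 - -3·-3)
    = 3·12 - 1·4 + -3·-12
    = 36 + -4 + 36 = 68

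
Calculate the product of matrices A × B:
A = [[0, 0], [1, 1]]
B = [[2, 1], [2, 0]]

Matrix multiplication:
C[0][0] = 0×2 + 0×2 = 0
C[0][1] = 0×1 + 0×0 = 0
C[1][0] = 1×2 + 1×2 = 4
C[1][1] = 1×1 + 1×0 = 1
Result: [[0, 0], [4, 1]]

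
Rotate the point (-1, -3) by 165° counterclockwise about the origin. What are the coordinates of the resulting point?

Rotation matrix for 165°: [[cos 165°, -sin 165°], [sin 165°, cos 165°]] ≈ [[-0.965926, -0.258819], [0.258819, -0.965926]]
[[-0.965926, -0.258819], [0.258819, -0.965926]] × [-1, -3]ᵀ ≈ [1.7424, 2.6390]ᵀ
Result: (1.7424, 2.6390)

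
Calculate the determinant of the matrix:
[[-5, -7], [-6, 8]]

For a 2×2 matrix [[a, b], [c, d]], det = ad - bc
det = (-5)(8) - (-7)(-6) = -40 - 42 = -82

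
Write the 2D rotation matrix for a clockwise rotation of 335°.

Rotation matrix formula: [[cos θ, -sin θ], [sin θ, cos θ]]
A clockwise rotation by 335° is equivalent to a counterclockwise rotation by -335°.
For θ = -335°:
cos(-335°) = 0.9063
sin(-335°) = 0.4226
Result: [[0.9063, -0.4226], [0.4226, 0.9063]]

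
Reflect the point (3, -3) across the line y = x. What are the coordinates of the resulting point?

Reflection across line y = x: (3, -3) → (-3, 3)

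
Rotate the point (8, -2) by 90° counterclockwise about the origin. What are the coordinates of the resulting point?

Rotation matrix for 90°: [[cos 90°, -sin 90°], [sin 90°, cos 90°]] = [[0, -1], [1, 0]]
[[0, -1], [1, 0]] × [8, -2]ᵀ = [2, 8]ᵀ
Result: (2, 8)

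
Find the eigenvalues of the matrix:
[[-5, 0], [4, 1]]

Characteristic equation: det(A - λI) = 0
λ² - (trace)λ + (det) = 0
trace = -5 + 1 = -4, det = (-5)(1) - (0)(4) = -5
λ² - (-4)λ + (-5) = 0
λ = (-4 ± √((-4)² - 4·(-5))) / 2 = (-4 ± √36) / 2
Solving: λ = -5, 1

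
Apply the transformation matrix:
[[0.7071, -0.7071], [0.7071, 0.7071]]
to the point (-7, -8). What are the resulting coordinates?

Matrix multiplication:
[[0.7071, -0.7071], [0.7071, 0.7071]] × [-7, -8]ᵀ
= [(0.7071)(-7) + (-0.7071)(-8), (0.7071)(-7) + (0.7071)(-8)]ᵀ
= [0.7071, -10.6065]ᵀ
Result: (0.7071, -10.6065)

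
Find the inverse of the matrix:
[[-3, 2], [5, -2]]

For [[a,b],[c,d]], inverse = (1/det)·[[d,-b],[-c,a]]
det = (-3)(-2) - (2)(5) = 6 - 10 = -4
Inverse = (1/-4)·[[-2, -2], [-5, -3]]
= [[1/2, 1/2], [5/4, 3/4]]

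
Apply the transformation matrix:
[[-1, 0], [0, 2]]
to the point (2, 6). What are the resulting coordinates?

Matrix multiplication:
[[-1, 0], [0, 2]] × [2, 6]ᵀ
= [(-1)(2) + (0)(6), (0)(2) + (2)(6)]ᵀ
= [-2, 12]ᵀ
Result: (-2, 12)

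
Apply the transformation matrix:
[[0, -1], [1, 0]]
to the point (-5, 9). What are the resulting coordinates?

Matrix multiplication:
[[0, -1], [1, 0]] × [-5, 9]ᵀ
= [(0)(-5) + (-1)(9), (1)(-5) + (0)(9)]ᵀ
= [-9, -5]ᵀ
Result: (-9, -5)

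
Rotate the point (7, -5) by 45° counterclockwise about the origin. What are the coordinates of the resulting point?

Rotation matrix for 45°: [[cos 45°, -sin 45°], [sin 45°, cos 45°]] ≈ [[0.707107, -0.707107], [0.707107, 0.707107]]
[[0.707107, -0.707107], [0.707107, 0.707107]] × [7, -5]ᵀ ≈ [8.4853, 1.4142]ᵀ
Result: (8.4853, 1.4142)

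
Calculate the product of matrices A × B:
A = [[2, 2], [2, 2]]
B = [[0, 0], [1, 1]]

Matrix multiplication:
C[0][0] = 2×0 + 2×1 = 2
C[0][1] = 2×0 + 2×1 = 2
C[1][0] = 2×0 + 2×1 = 2
C[1][1] = 2×0 + 2×1 = 2
Result: [[2, 2], [2, 2]]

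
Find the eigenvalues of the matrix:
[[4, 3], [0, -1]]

Characteristic equation: det(A - λI) = 0
λ² - (trace)λ + (det) = 0
trace = 4 + -1 = 3, det = (4)(-1) - (3)(0) = -4
λ² - (3)λ + (-4) = 0
λ = (3 ± √((3)² - 4·(-4))) / 2 = (3 ± √25) / 2
Solving: λ = -1, 4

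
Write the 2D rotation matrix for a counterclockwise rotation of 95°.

Rotation matrix formula: [[cos θ, -sin θ], [sin θ, cos θ]]
For θ = 95°:
cos(95°) = -0.0872
sin(95°) = 0.9962
Result: [[-0.0872, -0.9962], [0.9962, -0.0872]]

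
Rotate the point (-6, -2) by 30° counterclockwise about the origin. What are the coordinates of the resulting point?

Rotation matrix for 30°: [[cos 30°, -sin 30°], [sin 30°, cos 30°]] ≈ [[0.866025, -0.500000], [0.500000, 0.866025]]
[[0.866025, -0.500000], [0.500000, 0.866025]] × [-6, -2]ᵀ ≈ [-4.1962, -4.7321]ᵀ
Result: (-4.1962, -4.7321)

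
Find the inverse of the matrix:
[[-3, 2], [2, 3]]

For [[a,b],[c,d]], inverse = (1/det)·[[d,-b],[-c,a]]
det = (-3)(3) - (2)(2) = -9 - 4 = -13
Inverse = (1/-13)·[[3, -2], [-2, -3]]
= [[-3/13, 2/13], [2/13, 3/13]]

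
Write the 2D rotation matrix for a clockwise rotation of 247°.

Rotation matrix formula: [[cos θ, -sin θ], [sin θ, cos θ]]
A clockwise rotation by 247° is equivalent to a counterclockwise rotation by -247°.
For θ = -247°:
cos(-247°) = -0.3907
sin(-247°) = 0.9205
Result: [[-0.3907, -0.9205], [0.9205, -0.3907]]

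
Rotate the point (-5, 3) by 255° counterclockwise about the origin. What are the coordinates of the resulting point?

Rotation matrix for 255°: [[cos 255°, -sin 255°], [sin 255°, cos 255°]] ≈ [[-0.258819, 0.965926], [-0.965926, -0.258819]]
[[-0.258819, 0.965926], [-0.965926, -0.258819]] × [-5, 3]ᵀ ≈ [4.1919, 4.0532]ᵀ
Result: (4.1919, 4.0532)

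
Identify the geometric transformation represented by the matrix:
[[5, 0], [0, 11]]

This matrix represents: non-uniform scaling by sx = 5, sy = 11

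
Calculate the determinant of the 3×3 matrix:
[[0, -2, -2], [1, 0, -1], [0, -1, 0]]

Expansion along first row:
det = 0·det([[0,-1],[-1,0]]) - -2·det([[1,-1],[0,0]]) + -2·det([[1,0],[0,-1]])
    = 0·(0·0 - -1·-1) - -2·(1·0 - -1·0) + -2·(1·-1 - 0·0)
    = 0·-1 - -2·0 + -2·-1
    = 0 + 0 + 2 = 2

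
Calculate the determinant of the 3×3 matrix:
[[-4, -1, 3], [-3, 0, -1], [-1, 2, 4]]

Expansion along first row:
det = -4·det([[0,-1],[2,4]]) - -1·det([[-3,-1],[-1,4]]) + 3·det([[-3,0],[-1,2]])
    = -4·(0·4 - -1·2) - -1·(-3·4 - -1·-1) + 3·(-3·2 - 0·-1)
    = -4·2 - -1·-13 + 3·-6
    = -8 + -13 + -18 = -39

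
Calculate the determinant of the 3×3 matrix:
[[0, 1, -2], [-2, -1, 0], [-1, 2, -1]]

Expansion along first row:
det = 0·det([[-1,0],[2,-1]]) - 1·det([[-2,0],[-1,-1]]) + -2·det([[-2,-1],[-1,2]])
    = 0·(-1·-1 - 0·2) - 1·(-2·-1 - 0·-1) + -2·(-2·2 - -1·-1)
    = 0·1 - 1·2 + -2·-5
    = 0 + -2 + 10 = 8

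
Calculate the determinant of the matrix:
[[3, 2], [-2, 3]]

For a 2×2 matrix [[a, b], [c, d]], det = ad - bc
det = (3)(3) - (2)(-2) = 9 - -4 = 13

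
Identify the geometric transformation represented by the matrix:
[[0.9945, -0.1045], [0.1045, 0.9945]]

This matrix represents: rotation by 6° counterclockwise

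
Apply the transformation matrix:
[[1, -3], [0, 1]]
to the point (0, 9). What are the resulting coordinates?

Matrix multiplication:
[[1, -3], [0, 1]] × [0, 9]ᵀ
= [(1)(0) + (-3)(9), (0)(0) + (1)(9)]ᵀ
= [-27, 9]ᵀ
Result: (-27, 9)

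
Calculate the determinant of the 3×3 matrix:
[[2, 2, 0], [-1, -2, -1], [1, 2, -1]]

Expansion along first row:
det = 2·det([[-2,-1],[2,-1]]) - 2·det([[-1,-1],[1,-1]]) + 0·det([[-1,-2],[1,2]])
    = 2·(-2·-1 - -1·2) - 2·(-1·-1 - -1·1) + 0·(-1·2 - -2·1)
    = 2·4 - 2·2 + 0·0
    = 8 + -4 + 0 = 4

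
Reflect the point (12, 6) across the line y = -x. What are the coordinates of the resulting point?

Reflection across line y = -x: (12, 6) → (-6, -12)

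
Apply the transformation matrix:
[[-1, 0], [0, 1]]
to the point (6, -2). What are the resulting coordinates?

Matrix multiplication:
[[-1, 0], [0, 1]] × [6, -2]ᵀ
= [(-1)(6) + (0)(-2), (0)(6) + (1)(-2)]ᵀ
= [-6, -2]ᵀ
Result: (-6, -2)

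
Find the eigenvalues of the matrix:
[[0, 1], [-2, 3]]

Characteristic equation: det(A - λI) = 0
λ² - (trace)λ + (det) = 0
trace = 0 + 3 = 3, det = (0)(3) - (1)(-2) = 2
λ² - (3)λ + (2) = 0
λ = (3 ± √((3)² - 4·(2))) / 2 = (3 ± √1) / 2
Solving: λ = 1, 2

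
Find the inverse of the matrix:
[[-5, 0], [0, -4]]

For [[a,b],[c,d]], inverse = (1/det)·[[d,-b],[-c,a]]
det = (-5)(-4) - (0)(0) = 20 - 0 = 20
Inverse = (1/20)·[[-4, 0], [0, -5]]
= [[-1/5, 0], [0, -1/4]]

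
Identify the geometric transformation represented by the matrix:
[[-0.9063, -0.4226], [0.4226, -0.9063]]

This matrix represents: rotation by 155° counterclockwise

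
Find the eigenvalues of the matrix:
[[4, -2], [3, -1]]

Characteristic equation: det(A - λI) = 0
λ² - (trace)λ + (det) = 0
trace = 4 + -1 = 3, det = (4)(-1) - (-2)(3) = 2
λ² - (3)λ + (2) = 0
λ = (3 ± √((3)² - 4·(2))) / 2 = (3 ± √1) / 2
Solving: λ = 1, 2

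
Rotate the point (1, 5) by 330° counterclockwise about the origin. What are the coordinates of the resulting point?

Rotation matrix for 330°: [[cos 330°, -sin 330°], [sin 330°, cos 330°]] ≈ [[0.866025, 0.500000], [-0.500000, 0.866025]]
[[0.866025, 0.500000], [-0.500000, 0.866025]] × [1, 5]ᵀ ≈ [3.3660, 3.8301]ᵀ
Result: (3.3660, 3.8301)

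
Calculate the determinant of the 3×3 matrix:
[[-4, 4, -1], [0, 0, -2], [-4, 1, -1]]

Expansion along first row:
det = -4·det([[0,-2],[1,-1]]) - 4·det([[0,-2],[-4,-1]]) + -1·det([[0,0],[-4,1]])
    = -4·(0·-1 - -2·1) - 4·(0·-1 - -2·-4) + -1·(0·1 - 0·-4)
    = -4·2 - 4·-8 + -1·0
    = -8 + 32 + 0 = 24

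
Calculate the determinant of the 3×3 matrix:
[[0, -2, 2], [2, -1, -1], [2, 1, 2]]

Expansion along first row:
det = 0·det([[-1,-1],[1,2]]) - -2·det([[2,-1],[2,2]]) + 2·det([[2,-1],[2,1]])
    = 0·(-1·2 - -1·1) - -2·(2·2 - -1·2) + 2·(2·1 - -1·2)
    = 0·-1 - -2·6 + 2·4
    = 0 + 12 + 8 = 20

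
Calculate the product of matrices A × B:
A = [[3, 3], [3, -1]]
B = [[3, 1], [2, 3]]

Matrix multiplication:
C[0][0] = 3×3 + 3×2 = 15
C[0][1] = 3×1 + 3×3 = 12
C[1][0] = 3×3 + -1×2 = 7
C[1][1] = 3×1 + -1×3 = 0
Result: [[15, 12], [7, 0]]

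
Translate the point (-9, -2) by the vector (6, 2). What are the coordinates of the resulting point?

Translation by (6, 2) (homogeneous matrix [[1, 0, 6], [0, 1, 2], [0, 0, 1]]):
x' = -9 + 6 = -3
y' = -2 + 2 = 0
Result: (-3, 0)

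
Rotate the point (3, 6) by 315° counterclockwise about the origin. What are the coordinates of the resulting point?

Rotation matrix for 315°: [[cos 315°, -sin 315°], [sin 315°, cos 315°]] ≈ [[0.707107, 0.707107], [-0.707107, 0.707107]]
[[0.707107, 0.707107], [-0.707107, 0.707107]] × [3, 6]ᵀ ≈ [6.3640, 2.1213]ᵀ
Result: (6.3640, 2.1213)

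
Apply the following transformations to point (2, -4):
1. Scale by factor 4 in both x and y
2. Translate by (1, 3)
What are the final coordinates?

Step 1: Scale (2, -4) by 4 → (8, -16)
Step 2: Translate by (1, 3) → (9, -13)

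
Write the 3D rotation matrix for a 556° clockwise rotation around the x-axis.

Rotation matrix for clockwise 556° around x-axis:
A clockwise rotation by 556° is a counterclockwise rotation by -556°.
cos(-556°) = -0.9613, sin(-556°) = 0.2756
Result: [[1, 0, 0], [0, -0.9613, -0.2756], [0, 0.2756, -0.9613]]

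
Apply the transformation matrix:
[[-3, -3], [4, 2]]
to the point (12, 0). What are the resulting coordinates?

Matrix multiplication:
[[-3, -3], [4, 2]] × [12, 0]ᵀ
= [(-3)(12) + (-3)(0), (4)(12) + (2)(0)]ᵀ
= [-36, 48]ᵀ
Result: (-36, 48)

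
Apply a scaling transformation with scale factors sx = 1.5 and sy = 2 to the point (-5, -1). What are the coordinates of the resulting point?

Scaling matrix:
[[1.50, 0], [0, 2]]
Result: (-5 × 1.5, -1 × 2) = (-7.5, -2)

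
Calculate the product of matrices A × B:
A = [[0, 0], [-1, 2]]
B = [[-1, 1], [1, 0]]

Matrix multiplication:
C[0][0] = 0×-1 + 0×1 = 0
C[0][1] = 0×1 + 0×0 = 0
C[1][0] = -1×-1 + 2×1 = 3
C[1][1] = -1×1 + 2×0 = -1
Result: [[0, 0], [3, -1]]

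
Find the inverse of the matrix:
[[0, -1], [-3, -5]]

For [[a,b],[c,d]], inverse = (1/det)·[[d,-b],[-c,a]]
det = (0)(-5) - (-1)(-3) = 0 - 3 = -3
Inverse = (1/-3)·[[-5, 1], [3, 0]]
= [[5/3, -1/3], [-1, 0]]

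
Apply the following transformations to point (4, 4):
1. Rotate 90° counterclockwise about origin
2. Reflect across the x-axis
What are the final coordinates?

Step 1: Rotate 90° → (-4, 4)
Step 2: Reflect across x-axis → (-4, -4)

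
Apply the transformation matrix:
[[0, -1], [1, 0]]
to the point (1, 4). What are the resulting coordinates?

Matrix multiplication:
[[0, -1], [1, 0]] × [1, 4]ᵀ
= [(0)(1) + (-1)(4), (1)(1) + (0)(4)]ᵀ
= [-4, 1]ᵀ
Result: (-4, 1)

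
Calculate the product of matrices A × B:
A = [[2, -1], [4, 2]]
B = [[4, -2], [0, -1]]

Matrix multiplication:
C[0][0] = 2×4 + -1×0 = 8
C[0][1] = 2×-2 + -1×-1 = -3
C[1][0] = 4×4 + 2×0 = 16
C[1][1] = 4×-2 + 2×-1 = -10
Result: [[8, -3], [16, -10]]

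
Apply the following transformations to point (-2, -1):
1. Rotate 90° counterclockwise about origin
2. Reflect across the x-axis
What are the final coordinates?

Step 1: Rotate 90° → (1, -2)
Step 2: Reflect across x-axis → (1, 2)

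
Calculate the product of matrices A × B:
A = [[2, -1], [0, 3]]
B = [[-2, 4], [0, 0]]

Matrix multiplication:
C[0][0] = 2×-2 + -1×0 = -4
C[0][1] = 2×4 + -1×0 = 8
C[1][0] = 0×-2 + 3×0 = 0
C[1][1] = 0×4 + 3×0 = 0
Result: [[-4, 8], [0, 0]]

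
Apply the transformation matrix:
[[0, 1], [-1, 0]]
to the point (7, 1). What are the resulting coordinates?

Matrix multiplication:
[[0, 1], [-1, 0]] × [7, 1]ᵀ
= [(0)(7) + (1)(1), (-1)(7) + (0)(1)]ᵀ
= [1, -7]ᵀ
Result: (1, -7)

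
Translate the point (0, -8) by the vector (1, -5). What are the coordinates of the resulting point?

Translation by (1, -5) (homogeneous matrix [[1, 0, 1], [0, 1, -5], [0, 0, 1]]):
x' = 0 + 1 = 1
y' = -8 + -5 = -13
Result: (1, -13)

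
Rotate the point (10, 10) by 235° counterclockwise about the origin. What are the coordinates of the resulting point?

Rotation matrix for 235°: [[cos 235°, -sin 235°], [sin 235°, cos 235°]] ≈ [[-0.573576, 0.819152], [-0.819152, -0.573576]]
[[-0.573576, 0.819152], [-0.819152, -0.573576]] × [10, 10]ᵀ ≈ [2.4558, -13.9273]ᵀ
Result: (2.4558, -13.9273)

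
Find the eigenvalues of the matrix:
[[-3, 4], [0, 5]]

Characteristic equation: det(A - λI) = 0
λ² - (trace)λ + (det) = 0
trace = -3 + 5 = 2, det = (-3)(5) - (4)(0) = -15
λ² - (2)λ + (-15) = 0
λ = (2 ± √((2)² - 4·(-15))) / 2 = (2 ± √64) / 2
Solving: λ = -3, 5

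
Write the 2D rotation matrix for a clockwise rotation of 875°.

Rotation matrix formula: [[cos θ, -sin θ], [sin θ, cos θ]]
A clockwise rotation by 875° is equivalent to a counterclockwise rotation by -875°.
For θ = -875°:
cos(-875°) = -0.9063
sin(-875°) = -0.4226
Result: [[-0.9063, 0.4226], [-0.4226, -0.9063]]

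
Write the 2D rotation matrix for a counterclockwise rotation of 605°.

Rotation matrix formula: [[cos θ, -sin θ], [sin θ, cos θ]]
For θ = 605°:
cos(605°) = -0.4226
sin(605°) = -0.9063
Result: [[-0.4226, 0.9063], [-0.9063, -0.4226]]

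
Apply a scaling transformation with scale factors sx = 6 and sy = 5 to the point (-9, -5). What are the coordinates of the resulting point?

Scaling matrix:
[[6, 0], [0, 5]]
Result: (-9 × 6, -5 × 5) = (-54, -25)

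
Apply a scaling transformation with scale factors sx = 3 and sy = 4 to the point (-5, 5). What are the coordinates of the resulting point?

Scaling matrix:
[[3, 0], [0, 4]]
Result: (-5 × 3, 5 × 4) = (-15, 20)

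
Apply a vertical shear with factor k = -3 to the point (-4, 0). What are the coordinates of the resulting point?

Shear matrix for vertical shear with factor k = -3:
[[1, 0], [-3, 1]]
Result: (-4, 0) → (-4, 12)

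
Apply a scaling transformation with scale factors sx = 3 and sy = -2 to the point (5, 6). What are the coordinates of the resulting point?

Scaling matrix:
[[3, 0], [0, -2]]
Result: (5 × 3, 6 × -2) = (15, -12)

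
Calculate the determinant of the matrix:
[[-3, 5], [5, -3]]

For a 2×2 matrix [[a, b], [c, d]], det = ad - bc
det = (-3)(-3) - (5)(5) = 9 - 25 = -16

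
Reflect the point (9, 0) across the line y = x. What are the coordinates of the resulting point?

Reflection across line y = x: (9, 0) → (0, 9)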